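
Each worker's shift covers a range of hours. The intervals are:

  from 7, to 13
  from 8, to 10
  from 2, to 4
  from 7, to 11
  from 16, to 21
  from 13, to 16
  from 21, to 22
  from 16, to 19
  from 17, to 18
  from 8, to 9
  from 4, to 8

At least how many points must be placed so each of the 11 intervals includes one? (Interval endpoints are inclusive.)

5

By right end: [2,4]  [4,8]  [8,9]  [8,10]  [7,11]  [7,13]  [13,16]  [17,18]  [16,19]  [16,21]  [21,22]
[2,4] uncovered → point at 4; [8,9] uncovered → point at 9; [13,16] uncovered → point at 16; [17,18] uncovered → point at 18; [21,22] uncovered → point at 22.
Points: 4, 9, 16, 18, 22 (5 total).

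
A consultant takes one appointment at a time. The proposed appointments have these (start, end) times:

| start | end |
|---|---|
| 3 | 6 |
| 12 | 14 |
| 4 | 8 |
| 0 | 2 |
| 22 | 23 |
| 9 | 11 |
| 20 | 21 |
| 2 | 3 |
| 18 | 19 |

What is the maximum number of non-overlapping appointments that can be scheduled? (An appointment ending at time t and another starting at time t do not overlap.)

8

Sort by end time and greedily take each interval whose start is ≥ the last chosen end.
Sorted by end: (0,2)  (2,3)  (3,6)  (4,8)  (9,11)  (12,14)  (18,19)  (20,21)  (22,23)
take (0,2); take (2,3); take (3,6); take (9,11); take (12,14); take (18,19); take (20,21); take (22,23).
Selected 8 appointments.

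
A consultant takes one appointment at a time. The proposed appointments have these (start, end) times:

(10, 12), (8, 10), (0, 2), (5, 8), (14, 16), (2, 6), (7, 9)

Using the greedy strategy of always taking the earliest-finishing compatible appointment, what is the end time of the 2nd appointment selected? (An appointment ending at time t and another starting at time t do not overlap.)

6

Order by finish time; keep every interval that doesn't clash with the previous kept one.
By end time: (0,2), (2,6), (5,8), (7,9), (8,10), (10,12), (14,16).
Pick (0,2); next start ≥ 2 → (2,6); next start ≥ 6 → (7,9); next start ≥ 9 → (10,12); next start ≥ 12 → (14,16).
Selected: (0,2) (2,6) (7,9) (10,12) (14,16)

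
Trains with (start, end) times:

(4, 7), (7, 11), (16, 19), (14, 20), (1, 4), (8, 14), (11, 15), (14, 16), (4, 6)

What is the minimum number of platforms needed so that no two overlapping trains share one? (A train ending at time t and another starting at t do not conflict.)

3

Events (time:±→running): 1:+→1 4:-→0 4:+→1 4:+→2 6:-→1 7:-→0 7:+→1 8:+→2 11:-→1 11:+→2 14:-→1 14:+→2 14:+→3 … peak 3.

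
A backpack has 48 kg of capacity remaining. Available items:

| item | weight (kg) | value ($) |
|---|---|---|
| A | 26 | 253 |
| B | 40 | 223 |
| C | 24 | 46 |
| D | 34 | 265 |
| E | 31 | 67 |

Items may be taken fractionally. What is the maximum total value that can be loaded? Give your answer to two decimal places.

Sort by value per unit weight and fill in that order.
Order: A (253/26=9.73) > D (265/34=7.79) > B (223/40=5.58) > E (67/31=2.16) > C (46/24=1.92)
Fill: take A (26 @ 253) → take 22/34 of D → 171.47; 48/48 used.
Total value = 424.47

424.47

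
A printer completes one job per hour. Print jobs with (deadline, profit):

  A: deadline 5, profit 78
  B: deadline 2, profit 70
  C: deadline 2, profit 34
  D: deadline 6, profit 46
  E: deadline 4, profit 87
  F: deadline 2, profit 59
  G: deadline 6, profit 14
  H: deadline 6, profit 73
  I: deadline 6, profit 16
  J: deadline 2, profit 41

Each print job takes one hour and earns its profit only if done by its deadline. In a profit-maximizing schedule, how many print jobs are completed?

6

Take jobs in profit order; each goes to the latest open slot no later than its deadline.
Profit order: E=87 A=78 H=73 B=70 F=59 D=46 J=41 C=34 I=16 G=14
Assign: E→slot 4, A→slot 5, H→slot 6, B→slot 2, F→slot 1, D→slot 3, J skipped, C skipped, I skipped, G skipped.
Slots: [1:F] [2:B] [3:D] [4:E] [5:A] [6:H]
6 of 10 scheduled.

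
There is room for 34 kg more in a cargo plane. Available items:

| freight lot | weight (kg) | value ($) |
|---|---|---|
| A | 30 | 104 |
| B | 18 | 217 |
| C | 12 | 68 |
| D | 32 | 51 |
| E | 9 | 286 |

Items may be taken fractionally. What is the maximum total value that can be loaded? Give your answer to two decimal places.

Order: E (286/9=31.78) > B (217/18=12.06) > C (68/12=5.67) > A (104/30=3.47) > D (51/32=1.59)
Fill: take E (9 @ 286) → take B (18 @ 217) → take 7/12 of C → 39.67; 34/34 used.
Total value = 542.67

542.67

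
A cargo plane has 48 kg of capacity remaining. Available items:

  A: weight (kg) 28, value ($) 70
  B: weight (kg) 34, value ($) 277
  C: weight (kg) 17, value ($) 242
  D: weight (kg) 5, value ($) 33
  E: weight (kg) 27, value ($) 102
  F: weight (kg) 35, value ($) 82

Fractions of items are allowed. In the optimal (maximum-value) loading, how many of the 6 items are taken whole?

Sort by value per unit weight and fill in that order.
Ratios (sorted): C 14.24, B 8.15, D 6.60, E 3.78, A 2.50, F 2.34
take C (17 @ 242); take 31/34 of B → 252.56. Capacity used 48/48.
1 item(s) taken whole; one partial (take 31/34 of B).

1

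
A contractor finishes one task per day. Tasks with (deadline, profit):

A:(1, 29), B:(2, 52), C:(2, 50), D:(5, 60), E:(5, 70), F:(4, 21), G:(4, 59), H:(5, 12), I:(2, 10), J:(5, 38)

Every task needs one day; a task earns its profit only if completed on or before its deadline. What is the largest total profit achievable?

291

Take jobs in profit order; each goes to the latest open slot no later than its deadline.
By profit: E(d5,70), D(d5,60), G(d4,59), B(d2,52), C(d2,50), J(d5,38), A(d1,29), F(d4,21), H(d5,12), I(d2,10)
E→slot 5; D→slot 4; G→slot 3; B→slot 2; C→slot 1; J skipped; A skipped; F skipped; H skipped; I skipped.
Profit = 50 + 52 + 59 + 60 + 70 = 291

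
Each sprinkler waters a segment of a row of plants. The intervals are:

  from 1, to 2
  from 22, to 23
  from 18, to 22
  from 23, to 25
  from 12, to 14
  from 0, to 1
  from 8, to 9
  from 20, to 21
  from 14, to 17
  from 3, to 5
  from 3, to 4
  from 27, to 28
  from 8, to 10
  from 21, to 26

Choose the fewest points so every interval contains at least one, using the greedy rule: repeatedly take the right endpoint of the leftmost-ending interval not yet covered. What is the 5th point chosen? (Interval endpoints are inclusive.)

21

Process intervals by earliest right end; each time one isn't hit yet, stab at its right endpoint.
Sorted: [0,1] [1,2] [3,4] [3,5] [8,9] [8,10] [12,14] [14,17] [20,21] [18,22] [22,23] [23,25] [21,26] [27,28]
{[0,1],[1,2]} hit by 1; {[3,4],[3,5]} hit by 4; {[8,9],[8,10]} hit by 9; {[12,14],[14,17]} hit by 14; {[20,21],[18,22]} hit by 21; {[22,23],[23,25],[21,26]} hit by 23; {[27,28]} hit by 28.
Points: 1, 4, 9, 14, 21, 23, 28 (7 total).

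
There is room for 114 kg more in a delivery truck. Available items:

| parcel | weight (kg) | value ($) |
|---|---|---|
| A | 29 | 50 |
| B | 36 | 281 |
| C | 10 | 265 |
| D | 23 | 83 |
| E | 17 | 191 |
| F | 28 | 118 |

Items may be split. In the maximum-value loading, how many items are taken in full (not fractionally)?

Sort by value per unit weight and fill in that order.
Order: C (265/10=26.50) > E (191/17=11.24) > B (281/36=7.81) > F (118/28=4.21) > D (83/23=3.61) > A (50/29=1.72)
Fill: take C (10 @ 265) → take E (17 @ 191) → take B (36 @ 281) → take F (28 @ 118) → take D (23 @ 83); 114/114 used.
5 item(s) taken whole.

5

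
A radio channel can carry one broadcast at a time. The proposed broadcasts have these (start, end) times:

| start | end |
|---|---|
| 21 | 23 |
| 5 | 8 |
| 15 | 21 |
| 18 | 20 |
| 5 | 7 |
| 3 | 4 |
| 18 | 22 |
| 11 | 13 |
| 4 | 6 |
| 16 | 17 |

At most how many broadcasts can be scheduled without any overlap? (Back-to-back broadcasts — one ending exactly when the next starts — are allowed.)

6

Sort by end time and greedily take each interval whose start is ≥ the last chosen end.
Sorted by end: (3,4)  (4,6)  (5,7)  (5,8)  (11,13)  (16,17)  (18,20)  (15,21)  (18,22)  (21,23)
take (3,4); take (4,6); skip (5,7); take (11,13); take (16,17); take (18,20); take (21,23).
Selected 6 broadcasts.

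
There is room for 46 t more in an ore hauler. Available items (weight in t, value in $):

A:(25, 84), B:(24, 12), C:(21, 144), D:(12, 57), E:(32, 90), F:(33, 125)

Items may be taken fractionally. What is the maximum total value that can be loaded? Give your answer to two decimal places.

Ratios (sorted): C 6.86, D 4.75, F 3.79, A 3.36, E 2.81, B 0.50
take C (21 @ 144); take D (12 @ 57); take 13/33 of F → 49.24. Capacity used 46/46.
Total value = 250.24

250.24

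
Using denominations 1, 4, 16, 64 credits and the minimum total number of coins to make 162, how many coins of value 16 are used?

Greedy: take as many of the largest coin as possible, then repeat with the remainder.
162 = 2×64 + 2×16 + 2×1
Count of 16: 2

2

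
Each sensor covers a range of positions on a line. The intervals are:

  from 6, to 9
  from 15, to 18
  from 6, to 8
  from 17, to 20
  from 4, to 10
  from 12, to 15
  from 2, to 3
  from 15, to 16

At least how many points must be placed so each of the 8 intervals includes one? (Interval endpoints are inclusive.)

Sort by right endpoint; whenever an interval is uncovered, place a point at its right end.
Sorted: [2,3] [6,8] [6,9] [4,10] [12,15] [15,16] [15,18] [17,20]
{[2,3]} hit by 3; {[6,8],[6,9],[4,10]} hit by 8; {[12,15],[15,16],[15,18]} hit by 15; {[17,20]} hit by 20.
Points: 3, 8, 15, 20 (4 total).

4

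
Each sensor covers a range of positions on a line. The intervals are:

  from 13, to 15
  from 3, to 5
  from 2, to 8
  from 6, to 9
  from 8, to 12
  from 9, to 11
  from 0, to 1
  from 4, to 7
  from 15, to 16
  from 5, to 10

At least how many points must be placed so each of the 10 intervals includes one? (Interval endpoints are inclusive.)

4

By right end: [0,1]  [3,5]  [4,7]  [2,8]  [6,9]  [5,10]  [9,11]  [8,12]  [13,15]  [15,16]
[0,1] uncovered → point at 1; [3,5] uncovered → point at 5; [6,9] uncovered → point at 9; [13,15] uncovered → point at 15.
Points: 1, 5, 9, 15 (4 total).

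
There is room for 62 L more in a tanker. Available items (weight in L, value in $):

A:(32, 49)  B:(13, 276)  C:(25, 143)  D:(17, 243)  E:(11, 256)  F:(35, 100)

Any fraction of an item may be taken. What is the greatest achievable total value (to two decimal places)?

895.12

Order: E (256/11=23.27) > B (276/13=21.23) > D (243/17=14.29) > C (143/25=5.72) > F (100/35=2.86) > A (49/32=1.53)
Fill: take E (11 @ 256) → take B (13 @ 276) → take D (17 @ 243) → take 21/25 of C → 120.12; 62/62 used.
Total value = 895.12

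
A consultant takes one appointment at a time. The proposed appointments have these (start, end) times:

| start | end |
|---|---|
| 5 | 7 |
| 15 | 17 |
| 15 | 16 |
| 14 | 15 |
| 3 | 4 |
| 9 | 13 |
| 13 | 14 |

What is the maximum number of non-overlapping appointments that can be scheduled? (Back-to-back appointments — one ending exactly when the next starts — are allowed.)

Order by finish time; keep every interval that doesn't clash with the previous kept one.
Sorted by end: (3,4)  (5,7)  (9,13)  (13,14)  (14,15)  (15,16)  (15,17)
take (3,4); take (5,7); take (9,13); take (13,14); take (14,15); take (15,16).
Selected 6 appointments.

6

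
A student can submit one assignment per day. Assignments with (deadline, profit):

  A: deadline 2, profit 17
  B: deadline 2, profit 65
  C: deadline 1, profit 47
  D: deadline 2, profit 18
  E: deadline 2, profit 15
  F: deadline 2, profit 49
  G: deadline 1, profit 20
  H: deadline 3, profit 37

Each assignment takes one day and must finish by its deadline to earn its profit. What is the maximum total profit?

Profit order: B=65 F=49 C=47 H=37 G=20 D=18 A=17 E=15
Assign: B→slot 2, F→slot 1, C skipped, H→slot 3, G skipped, D skipped, A skipped, E skipped.
Slots: [1:F] [2:B] [3:H]
Profit = 49 + 65 + 37 = 151

151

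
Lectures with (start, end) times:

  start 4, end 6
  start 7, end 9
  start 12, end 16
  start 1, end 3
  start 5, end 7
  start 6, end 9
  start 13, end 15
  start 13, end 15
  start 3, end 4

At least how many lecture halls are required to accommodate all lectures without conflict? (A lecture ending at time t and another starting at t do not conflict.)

Events (time:±→running): 1:+→1 3:-→0 3:+→1 4:-→0 4:+→1 5:+→2 6:-→1 6:+→2 7:-→1 7:+→2 9:-→1 9:-→0 12:+→1 13:+→2 13:+→3 … peak 3.

3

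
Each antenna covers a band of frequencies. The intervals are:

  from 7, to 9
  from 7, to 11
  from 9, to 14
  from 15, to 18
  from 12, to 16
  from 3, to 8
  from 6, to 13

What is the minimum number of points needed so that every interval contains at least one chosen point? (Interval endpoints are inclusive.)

3

By right end: [3,8]  [7,9]  [7,11]  [6,13]  [9,14]  [12,16]  [15,18]
[3,8] uncovered → point at 8; [9,14] uncovered → point at 14; [15,18] uncovered → point at 18.
Points: 8, 14, 18 (3 total).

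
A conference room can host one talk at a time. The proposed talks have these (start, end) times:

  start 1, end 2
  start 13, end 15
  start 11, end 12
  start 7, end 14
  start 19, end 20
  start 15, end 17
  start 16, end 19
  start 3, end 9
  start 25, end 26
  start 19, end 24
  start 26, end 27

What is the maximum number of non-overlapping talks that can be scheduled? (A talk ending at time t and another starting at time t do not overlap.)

8

Sorted by end: (1,2)  (3,9)  (11,12)  (7,14)  (13,15)  (15,17)  (16,19)  (19,20)  (19,24)  (25,26)  (26,27)
take (1,2); take (3,9); take (11,12); skip (7,14); take (13,15); take (15,17); skip (16,19); take (19,20); skip (19,24); take (25,26); take (26,27).
Selected 8 talks.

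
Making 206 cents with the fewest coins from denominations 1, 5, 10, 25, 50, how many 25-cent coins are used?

206 = 4×50 + 1×5 + 1×1
Count of 25: 0

0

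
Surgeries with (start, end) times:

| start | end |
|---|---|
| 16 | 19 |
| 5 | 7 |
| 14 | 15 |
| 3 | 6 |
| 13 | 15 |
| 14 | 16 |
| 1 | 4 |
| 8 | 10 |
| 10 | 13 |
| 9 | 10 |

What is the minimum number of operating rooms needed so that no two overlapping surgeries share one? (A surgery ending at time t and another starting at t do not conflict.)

The answer is the maximum number of intervals overlapping at any instant.
starts: [1, 3, 5, 8, 9, 10, 13, 14, 14, 16]
ends:   [4, 6, 7, 10, 10, 13, 15, 15, 16, 19]
s1→1 s3→2 e4→1 s5→2 e6→1 e7→0 s8→1 s9→2 e10→1 e10→0 s10→1 e13→0 s13→1 s14→2 s14→3  — peak 3.

3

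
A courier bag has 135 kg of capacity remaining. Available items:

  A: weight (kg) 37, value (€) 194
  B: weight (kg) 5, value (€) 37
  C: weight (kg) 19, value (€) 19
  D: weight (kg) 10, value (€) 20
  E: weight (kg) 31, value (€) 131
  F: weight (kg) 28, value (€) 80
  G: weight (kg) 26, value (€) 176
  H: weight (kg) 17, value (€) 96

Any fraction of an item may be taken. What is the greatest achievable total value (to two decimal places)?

Order: B (37/5=7.40) > G (176/26=6.77) > H (96/17=5.65) > A (194/37=5.24) > E (131/31=4.23) > F (80/28=2.86) > D (20/10=2.00) > C (19/19=1.00)
Fill: take B (5 @ 37) → take G (26 @ 176) → take H (17 @ 96) → take A (37 @ 194) → take E (31 @ 131) → take 19/28 of F → 54.29; 135/135 used.
Total value = 688.29

688.29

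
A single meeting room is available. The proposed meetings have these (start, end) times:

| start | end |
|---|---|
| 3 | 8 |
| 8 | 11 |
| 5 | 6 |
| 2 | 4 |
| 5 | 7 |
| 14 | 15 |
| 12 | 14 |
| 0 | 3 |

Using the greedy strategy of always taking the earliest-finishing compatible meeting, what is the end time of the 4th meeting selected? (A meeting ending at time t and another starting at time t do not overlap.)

Sort by end time and greedily take each interval whose start is ≥ the last chosen end.
By end time: (0,3), (2,4), (5,6), (5,7), (3,8), (8,11), (12,14), (14,15).
Pick (0,3); next start ≥ 3 → (5,6); next start ≥ 6 → (8,11); next start ≥ 11 → (12,14); next start ≥ 14 → (14,15).
Selected: (0,3) (5,6) (8,11) (12,14) (14,15)

14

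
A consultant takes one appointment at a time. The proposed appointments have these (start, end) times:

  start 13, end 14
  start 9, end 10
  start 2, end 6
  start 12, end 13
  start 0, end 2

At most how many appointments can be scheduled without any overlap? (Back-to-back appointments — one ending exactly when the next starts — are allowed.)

5

By end time: (0,2), (2,6), (9,10), (12,13), (13,14).
Pick (0,2); next start ≥ 2 → (2,6); next start ≥ 6 → (9,10); next start ≥ 10 → (12,13); next start ≥ 13 → (13,14).
Selected 5 appointments.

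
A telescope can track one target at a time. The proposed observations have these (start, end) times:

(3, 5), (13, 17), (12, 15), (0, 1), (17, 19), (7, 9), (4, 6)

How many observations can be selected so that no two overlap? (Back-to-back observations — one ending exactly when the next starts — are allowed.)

Greedy by earliest finish: after sorting by end time, pick each interval compatible with the last pick.
Sorted by end: (0,1)  (3,5)  (4,6)  (7,9)  (12,15)  (13,17)  (17,19)
take (0,1); take (3,5); skip (4,6); take (7,9); take (12,15); take (17,19).
Selected 5 observations.

5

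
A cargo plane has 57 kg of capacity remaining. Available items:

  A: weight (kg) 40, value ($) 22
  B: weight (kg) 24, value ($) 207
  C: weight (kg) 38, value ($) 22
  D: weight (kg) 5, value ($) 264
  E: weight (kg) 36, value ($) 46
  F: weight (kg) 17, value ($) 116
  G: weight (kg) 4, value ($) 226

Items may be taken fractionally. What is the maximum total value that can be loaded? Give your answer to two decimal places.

821.94

Order: G (226/4=56.50) > D (264/5=52.80) > B (207/24=8.62) > F (116/17=6.82) > E (46/36=1.28) > C (22/38=0.58) > A (22/40=0.55)
Fill: take G (4 @ 226) → take D (5 @ 264) → take B (24 @ 207) → take F (17 @ 116) → take 7/36 of E → 8.94; 57/57 used.
Total value = 821.94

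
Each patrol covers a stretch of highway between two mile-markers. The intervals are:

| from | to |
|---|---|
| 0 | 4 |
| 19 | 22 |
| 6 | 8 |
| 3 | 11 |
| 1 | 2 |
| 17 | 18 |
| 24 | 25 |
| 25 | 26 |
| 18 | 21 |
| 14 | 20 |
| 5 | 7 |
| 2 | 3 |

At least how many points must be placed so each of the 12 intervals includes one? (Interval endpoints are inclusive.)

5

Sort by right endpoint; whenever an interval is uncovered, place a point at its right end.
By right end: [1,2]  [2,3]  [0,4]  [5,7]  [6,8]  [3,11]  [17,18]  [14,20]  [18,21]  [19,22]  [24,25]  [25,26]
[1,2] uncovered → point at 2; [5,7] uncovered → point at 7; [17,18] uncovered → point at 18; [19,22] uncovered → point at 22; [24,25] uncovered → point at 25.
Points: 2, 7, 18, 22, 25 (5 total).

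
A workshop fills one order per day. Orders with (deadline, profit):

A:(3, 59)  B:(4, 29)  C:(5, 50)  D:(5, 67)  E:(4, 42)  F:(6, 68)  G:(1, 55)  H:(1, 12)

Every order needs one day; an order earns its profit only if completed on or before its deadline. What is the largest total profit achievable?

341

Profit order: F=68 D=67 A=59 G=55 C=50 E=42 B=29 H=12
Assign: F→slot 6, D→slot 5, A→slot 3, G→slot 1, C→slot 4, E→slot 2, B skipped, H skipped.
Slots: [1:G] [2:E] [3:A] [4:C] [5:D] [6:F]
Profit = 55 + 42 + 59 + 50 + 67 + 68 = 341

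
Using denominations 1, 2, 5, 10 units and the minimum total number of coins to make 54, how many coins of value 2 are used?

Greedy: take as many of the largest coin as possible, then repeat with the remainder.
54 = 5×10 + 2×2
Count of 2: 2

2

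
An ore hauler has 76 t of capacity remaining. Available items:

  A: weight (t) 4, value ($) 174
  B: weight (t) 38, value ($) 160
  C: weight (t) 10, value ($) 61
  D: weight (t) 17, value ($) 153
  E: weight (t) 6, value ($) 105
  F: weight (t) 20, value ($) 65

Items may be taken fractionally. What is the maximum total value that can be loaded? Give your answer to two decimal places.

Greedy by value/weight ratio, highest first.
Ratios (sorted): A 43.50, E 17.50, D 9.00, C 6.10, B 4.21, F 3.25
take A (4 @ 174); take E (6 @ 105); take D (17 @ 153); take C (10 @ 61); take B (38 @ 160); take 1/20 of F → 3.25. Capacity used 76/76.
Total value = 656.25

656.25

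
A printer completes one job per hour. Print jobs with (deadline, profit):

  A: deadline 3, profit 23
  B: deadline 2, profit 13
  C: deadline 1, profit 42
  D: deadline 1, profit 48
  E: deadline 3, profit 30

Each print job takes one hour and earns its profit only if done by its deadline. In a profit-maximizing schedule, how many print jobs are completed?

3

Sort by profit descending; place each in the latest free slot ≤ its deadline.
Profit order: D=48 C=42 E=30 A=23 B=13
Assign: D→slot 1, C skipped, E→slot 3, A→slot 2, B skipped.
Slots: [1:D] [2:A] [3:E]
3 of 5 scheduled.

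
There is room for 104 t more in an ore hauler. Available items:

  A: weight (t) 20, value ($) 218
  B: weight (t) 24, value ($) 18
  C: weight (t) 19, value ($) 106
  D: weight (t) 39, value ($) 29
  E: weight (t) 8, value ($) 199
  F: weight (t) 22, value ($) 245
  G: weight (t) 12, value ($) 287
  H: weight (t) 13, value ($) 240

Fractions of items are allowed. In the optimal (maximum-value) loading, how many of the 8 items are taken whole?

6

Ratios (sorted): E 24.88, G 23.92, H 18.46, F 11.14, A 10.90, C 5.58, B 0.75, D 0.74
take E (8 @ 199); take G (12 @ 287); take H (13 @ 240); take F (22 @ 245); take A (20 @ 218); take C (19 @ 106); take 10/24 of B → 7.50. Capacity used 104/104.
6 item(s) taken whole; one partial (take 10/24 of B).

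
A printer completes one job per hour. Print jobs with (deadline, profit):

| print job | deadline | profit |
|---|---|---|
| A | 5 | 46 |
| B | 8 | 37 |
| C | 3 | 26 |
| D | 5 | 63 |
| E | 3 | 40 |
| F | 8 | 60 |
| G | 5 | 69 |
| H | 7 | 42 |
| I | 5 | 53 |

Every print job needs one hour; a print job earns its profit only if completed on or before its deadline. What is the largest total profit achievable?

410

Sort by profit descending; place each in the latest free slot ≤ its deadline.
By profit: G(d5,69), D(d5,63), F(d8,60), I(d5,53), A(d5,46), H(d7,42), E(d3,40), B(d8,37), C(d3,26)
G→slot 5; D→slot 4; F→slot 8; I→slot 3; A→slot 2; H→slot 7; E→slot 1; B→slot 6; C skipped.
Profit = 40 + 46 + 53 + 63 + 69 + 37 + 42 + 60 = 410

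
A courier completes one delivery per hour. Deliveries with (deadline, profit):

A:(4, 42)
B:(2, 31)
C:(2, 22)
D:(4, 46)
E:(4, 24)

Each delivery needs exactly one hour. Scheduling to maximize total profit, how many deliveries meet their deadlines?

4

Take jobs in profit order; each goes to the latest open slot no later than its deadline.
Profit order: D=46 A=42 B=31 E=24 C=22
Assign: D→slot 4, A→slot 3, B→slot 2, E→slot 1, C skipped.
Slots: [1:E] [2:B] [3:A] [4:D]
4 of 5 scheduled.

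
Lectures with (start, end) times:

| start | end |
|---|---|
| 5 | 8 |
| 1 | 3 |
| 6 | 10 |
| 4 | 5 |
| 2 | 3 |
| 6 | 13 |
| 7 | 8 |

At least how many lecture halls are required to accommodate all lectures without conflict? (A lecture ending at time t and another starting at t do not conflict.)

The answer is the maximum number of intervals overlapping at any instant.
starts: [1, 2, 4, 5, 6, 6, 7]
ends:   [3, 3, 5, 8, 8, 10, 13]
s1→1 s2→2 e3→1 e3→0 s4→1 e5→0 s5→1 s6→2 s6→3 s7→4  — peak 4.

4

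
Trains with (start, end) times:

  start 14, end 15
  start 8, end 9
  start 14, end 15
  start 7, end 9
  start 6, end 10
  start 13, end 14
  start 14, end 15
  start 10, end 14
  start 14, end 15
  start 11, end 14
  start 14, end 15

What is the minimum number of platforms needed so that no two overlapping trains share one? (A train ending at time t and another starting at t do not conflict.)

Events (time:±→running): 6:+→1 7:+→2 8:+→3 9:-→2 9:-→1 10:-→0 10:+→1 11:+→2 13:+→3 14:-→2 14:-→1 14:-→0 14:+→1 14:+→2 14:+→3 14:+→4 14:+→5 … peak 5.

5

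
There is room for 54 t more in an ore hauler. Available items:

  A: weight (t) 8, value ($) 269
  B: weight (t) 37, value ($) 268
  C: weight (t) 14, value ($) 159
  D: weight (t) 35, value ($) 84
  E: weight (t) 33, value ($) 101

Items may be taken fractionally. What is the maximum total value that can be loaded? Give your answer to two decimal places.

659.78

Sort by value per unit weight and fill in that order.
Order: A (269/8=33.62) > C (159/14=11.36) > B (268/37=7.24) > E (101/33=3.06) > D (84/35=2.40)
Fill: take A (8 @ 269) → take C (14 @ 159) → take 32/37 of B → 231.78; 54/54 used.
Total value = 659.78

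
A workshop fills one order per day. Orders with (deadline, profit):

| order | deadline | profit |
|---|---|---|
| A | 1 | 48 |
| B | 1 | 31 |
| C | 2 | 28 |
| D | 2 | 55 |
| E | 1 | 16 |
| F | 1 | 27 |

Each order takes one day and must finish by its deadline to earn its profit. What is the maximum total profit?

103

Sort by profit descending; place each in the latest free slot ≤ its deadline.
Profit order: D=55 A=48 B=31 C=28 F=27 E=16
Assign: D→slot 2, A→slot 1, B skipped, C skipped, F skipped, E skipped.
Slots: [1:A] [2:D]
Profit = 48 + 55 = 103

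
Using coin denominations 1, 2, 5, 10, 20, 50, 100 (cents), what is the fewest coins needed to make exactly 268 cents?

268 − 2×100→68 − 1×50→18 − 1×10→8 − 1×5→3 − 1×2→1 − 1×1→0
Total coins = 2 + 1 + 1 + 1 + 1 + 1 = 7

7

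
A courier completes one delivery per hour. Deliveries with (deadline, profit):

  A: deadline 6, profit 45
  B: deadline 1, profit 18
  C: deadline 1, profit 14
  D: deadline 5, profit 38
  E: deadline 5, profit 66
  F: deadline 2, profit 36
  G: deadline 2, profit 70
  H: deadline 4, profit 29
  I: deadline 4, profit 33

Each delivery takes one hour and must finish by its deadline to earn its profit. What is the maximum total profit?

288

By profit: G(d2,70), E(d5,66), A(d6,45), D(d5,38), F(d2,36), I(d4,33), H(d4,29), B(d1,18), C(d1,14)
G→slot 2; E→slot 5; A→slot 6; D→slot 4; F→slot 1; I→slot 3; H skipped; B skipped; C skipped.
Profit = 36 + 70 + 33 + 38 + 66 + 45 = 288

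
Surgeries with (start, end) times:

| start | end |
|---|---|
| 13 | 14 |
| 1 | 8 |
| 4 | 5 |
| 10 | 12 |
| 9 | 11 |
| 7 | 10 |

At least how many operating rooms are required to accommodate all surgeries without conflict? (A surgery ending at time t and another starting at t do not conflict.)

2

Count concurrent intervals with a sweep; the peak is the room count.
starts: [1, 4, 7, 9, 10, 13]
ends:   [5, 8, 10, 11, 12, 14]
s1→1 s4→2  — peak 2.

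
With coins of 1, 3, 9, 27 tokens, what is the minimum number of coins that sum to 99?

5

99 − 3×27→18 − 2×9→0
Total coins = 3 + 2 = 5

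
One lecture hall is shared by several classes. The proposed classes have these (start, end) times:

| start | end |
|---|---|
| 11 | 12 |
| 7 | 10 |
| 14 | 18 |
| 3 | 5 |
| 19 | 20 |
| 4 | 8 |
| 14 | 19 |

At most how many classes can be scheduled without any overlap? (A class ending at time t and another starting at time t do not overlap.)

Sorted by end: (3,5)  (4,8)  (7,10)  (11,12)  (14,18)  (14,19)  (19,20)
take (3,5); take (7,10); take (11,12); take (14,18); take (19,20).
Selected 5 classes.

5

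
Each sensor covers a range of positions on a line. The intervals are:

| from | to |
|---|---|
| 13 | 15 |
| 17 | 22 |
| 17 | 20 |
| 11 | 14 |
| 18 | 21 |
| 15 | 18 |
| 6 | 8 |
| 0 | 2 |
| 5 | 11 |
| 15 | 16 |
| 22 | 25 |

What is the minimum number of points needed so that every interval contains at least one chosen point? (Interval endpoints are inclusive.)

Sorted: [0,2] [6,8] [5,11] [11,14] [13,15] [15,16] [15,18] [17,20] [18,21] [17,22] [22,25]
{[0,2]} hit by 2; {[6,8],[5,11]} hit by 8; {[11,14],[13,15]} hit by 14; {[15,16],[15,18]} hit by 16; {[17,20],[18,21],[17,22]} hit by 20; {[22,25]} hit by 25.
Points: 2, 8, 14, 16, 20, 25 (6 total).

6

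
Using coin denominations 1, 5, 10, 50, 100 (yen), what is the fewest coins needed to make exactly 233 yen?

8

233 = 2×100 + 3×10 + 3×1
Total coins = 2 + 3 + 3 = 8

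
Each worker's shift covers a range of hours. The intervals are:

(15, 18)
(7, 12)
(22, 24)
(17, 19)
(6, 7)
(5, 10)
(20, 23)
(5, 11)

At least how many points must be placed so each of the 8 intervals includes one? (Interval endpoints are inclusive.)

3

Sort by right endpoint; whenever an interval is uncovered, place a point at its right end.
Sorted: [6,7] [5,10] [5,11] [7,12] [15,18] [17,19] [20,23] [22,24]
{[6,7],[5,10],[5,11],[7,12]} hit by 7; {[15,18],[17,19]} hit by 18; {[20,23],[22,24]} hit by 23.
Points: 7, 18, 23 (3 total).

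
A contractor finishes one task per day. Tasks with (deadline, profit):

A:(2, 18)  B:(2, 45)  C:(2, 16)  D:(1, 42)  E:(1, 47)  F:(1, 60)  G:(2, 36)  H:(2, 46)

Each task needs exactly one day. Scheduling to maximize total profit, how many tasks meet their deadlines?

By profit: F(d1,60), E(d1,47), H(d2,46), B(d2,45), D(d1,42), G(d2,36), A(d2,18), C(d2,16)
F→slot 1; E skipped; H→slot 2; B skipped; D skipped; G skipped; A skipped; C skipped.
2 of 8 scheduled.

2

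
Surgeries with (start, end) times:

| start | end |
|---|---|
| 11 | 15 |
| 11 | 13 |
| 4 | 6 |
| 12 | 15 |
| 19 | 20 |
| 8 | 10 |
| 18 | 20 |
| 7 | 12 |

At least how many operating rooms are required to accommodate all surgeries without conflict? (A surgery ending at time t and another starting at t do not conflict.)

Count concurrent intervals with a sweep; the peak is the room count.
Events (time:±→running): 4:+→1 6:-→0 7:+→1 8:+→2 10:-→1 11:+→2 11:+→3 … peak 3.

3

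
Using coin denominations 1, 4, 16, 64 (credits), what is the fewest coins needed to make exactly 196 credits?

196 − 3×64→4 − 1×4→0
Total coins = 3 + 1 = 4

4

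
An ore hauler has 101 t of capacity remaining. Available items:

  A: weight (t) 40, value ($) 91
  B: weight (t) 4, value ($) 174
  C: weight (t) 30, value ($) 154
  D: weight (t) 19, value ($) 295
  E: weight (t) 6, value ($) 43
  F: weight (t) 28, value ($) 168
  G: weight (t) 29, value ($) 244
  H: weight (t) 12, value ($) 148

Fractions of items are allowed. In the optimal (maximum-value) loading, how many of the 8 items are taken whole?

Ratios (sorted): B 43.50, D 15.53, H 12.33, G 8.41, E 7.17, F 6.00, C 5.13, A 2.27
take B (4 @ 174); take D (19 @ 295); take H (12 @ 148); take G (29 @ 244); take E (6 @ 43); take F (28 @ 168); take 3/30 of C → 15.40. Capacity used 101/101.
6 item(s) taken whole; one partial (take 3/30 of C).

6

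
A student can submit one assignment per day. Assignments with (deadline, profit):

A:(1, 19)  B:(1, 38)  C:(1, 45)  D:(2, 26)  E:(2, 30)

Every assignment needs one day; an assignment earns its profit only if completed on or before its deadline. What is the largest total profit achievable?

Take jobs in profit order; each goes to the latest open slot no later than its deadline.
Profit order: C=45 B=38 E=30 D=26 A=19
Assign: C→slot 1, B skipped, E→slot 2, D skipped, A skipped.
Slots: [1:C] [2:E]
Profit = 45 + 30 = 75

75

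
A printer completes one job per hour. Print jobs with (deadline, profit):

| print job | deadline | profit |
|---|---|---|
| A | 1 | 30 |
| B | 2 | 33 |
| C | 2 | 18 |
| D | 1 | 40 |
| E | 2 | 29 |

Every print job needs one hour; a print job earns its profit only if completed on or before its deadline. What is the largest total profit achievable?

73

Sort by profit descending; place each in the latest free slot ≤ its deadline.
Profit order: D=40 B=33 A=30 E=29 C=18
Assign: D→slot 1, B→slot 2, A skipped, E skipped, C skipped.
Slots: [1:D] [2:B]
Profit = 40 + 33 = 73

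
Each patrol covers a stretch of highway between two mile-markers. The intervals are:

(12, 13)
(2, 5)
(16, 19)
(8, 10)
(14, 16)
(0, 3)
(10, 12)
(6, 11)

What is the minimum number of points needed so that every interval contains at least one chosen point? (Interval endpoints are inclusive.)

4

Process intervals by earliest right end; each time one isn't hit yet, stab at its right endpoint.
By right end: [0,3]  [2,5]  [8,10]  [6,11]  [10,12]  [12,13]  [14,16]  [16,19]
[0,3] uncovered → point at 3; [8,10] uncovered → point at 10; [12,13] uncovered → point at 13; [14,16] uncovered → point at 16.
Points: 3, 10, 13, 16 (4 total).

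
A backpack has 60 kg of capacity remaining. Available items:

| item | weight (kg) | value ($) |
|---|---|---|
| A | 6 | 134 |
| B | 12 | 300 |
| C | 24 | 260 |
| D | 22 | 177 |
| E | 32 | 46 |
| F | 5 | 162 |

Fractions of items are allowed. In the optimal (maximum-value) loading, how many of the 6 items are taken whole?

Order: F (162/5=32.40) > B (300/12=25.00) > A (134/6=22.33) > C (260/24=10.83) > D (177/22=8.05) > E (46/32=1.44)
Fill: take F (5 @ 162) → take B (12 @ 300) → take A (6 @ 134) → take C (24 @ 260) → take 13/22 of D → 104.59; 60/60 used.
4 item(s) taken whole; one partial (take 13/22 of D).

4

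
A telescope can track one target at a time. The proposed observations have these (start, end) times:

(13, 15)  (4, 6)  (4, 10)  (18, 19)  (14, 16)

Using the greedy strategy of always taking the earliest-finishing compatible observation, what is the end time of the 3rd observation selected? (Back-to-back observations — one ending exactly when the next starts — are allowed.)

Sort by end time and greedily take each interval whose start is ≥ the last chosen end.
Sorted by end: (4,6)  (4,10)  (13,15)  (14,16)  (18,19)
take (4,6); take (13,15); take (18,19).
Selected: (4,6) (13,15) (18,19)

19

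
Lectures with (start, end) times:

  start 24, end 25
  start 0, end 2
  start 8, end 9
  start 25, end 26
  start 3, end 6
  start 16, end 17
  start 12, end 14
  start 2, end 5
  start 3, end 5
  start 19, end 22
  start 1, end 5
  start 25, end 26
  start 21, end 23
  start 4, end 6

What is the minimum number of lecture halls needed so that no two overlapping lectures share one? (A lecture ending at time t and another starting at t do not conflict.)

Count concurrent intervals with a sweep; the peak is the room count.
starts: [0, 1, 2, 3, 3, 4, 8, 12, 16, 19, 21, 24, 25, 25]
ends:   [2, 5, 5, 5, 6, 6, 9, 14, 17, 22, 23, 25, 26, 26]
s0→1 s1→2 e2→1 s2→2 s3→3 s3→4 s4→5  — peak 5.

5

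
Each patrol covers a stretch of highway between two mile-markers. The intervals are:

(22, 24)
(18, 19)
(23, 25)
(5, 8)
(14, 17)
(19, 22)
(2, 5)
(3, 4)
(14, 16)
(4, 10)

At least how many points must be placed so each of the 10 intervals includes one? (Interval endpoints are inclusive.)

5

Sort by right endpoint; whenever an interval is uncovered, place a point at its right end.
Sorted: [3,4] [2,5] [5,8] [4,10] [14,16] [14,17] [18,19] [19,22] [22,24] [23,25]
{[3,4],[2,5]} hit by 4; {[5,8],[4,10]} hit by 8; {[14,16],[14,17]} hit by 16; {[18,19],[19,22]} hit by 19; {[22,24],[23,25]} hit by 24.
Points: 4, 8, 16, 19, 24 (5 total).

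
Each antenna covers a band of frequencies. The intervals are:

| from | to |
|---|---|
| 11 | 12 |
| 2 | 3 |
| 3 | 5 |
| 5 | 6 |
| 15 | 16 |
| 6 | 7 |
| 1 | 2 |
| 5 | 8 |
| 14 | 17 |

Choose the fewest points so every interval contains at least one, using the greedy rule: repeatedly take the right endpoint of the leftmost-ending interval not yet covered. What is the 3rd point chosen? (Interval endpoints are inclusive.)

By right end: [1,2]  [2,3]  [3,5]  [5,6]  [6,7]  [5,8]  [11,12]  [15,16]  [14,17]
[1,2] uncovered → point at 2; [3,5] uncovered → point at 5; [6,7] uncovered → point at 7; [11,12] uncovered → point at 12; [15,16] uncovered → point at 16.
Points: 2, 5, 7, 12, 16 (5 total).

7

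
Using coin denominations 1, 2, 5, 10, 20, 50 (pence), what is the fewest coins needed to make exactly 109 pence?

5

Use the largest denomination that fits, subtract, and repeat.
109 = 2×50 + 1×5 + 2×2
Total coins = 2 + 1 + 2 = 5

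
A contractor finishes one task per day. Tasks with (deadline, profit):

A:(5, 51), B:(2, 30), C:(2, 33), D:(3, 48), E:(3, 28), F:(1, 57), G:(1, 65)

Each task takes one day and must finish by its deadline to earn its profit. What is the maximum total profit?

Sort by profit descending; place each in the latest free slot ≤ its deadline.
By profit: G(d1,65), F(d1,57), A(d5,51), D(d3,48), C(d2,33), B(d2,30), E(d3,28)
G→slot 1; F skipped; A→slot 5; D→slot 3; C→slot 2; B skipped; E skipped.
Profit = 65 + 33 + 48 + 51 = 197

197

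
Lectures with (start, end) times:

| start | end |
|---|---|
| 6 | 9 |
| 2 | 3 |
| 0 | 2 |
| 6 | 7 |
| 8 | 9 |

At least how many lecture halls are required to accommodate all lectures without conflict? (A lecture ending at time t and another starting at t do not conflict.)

Events (time:±→running): 0:+→1 2:-→0 2:+→1 3:-→0 6:+→1 6:+→2 … peak 2.

2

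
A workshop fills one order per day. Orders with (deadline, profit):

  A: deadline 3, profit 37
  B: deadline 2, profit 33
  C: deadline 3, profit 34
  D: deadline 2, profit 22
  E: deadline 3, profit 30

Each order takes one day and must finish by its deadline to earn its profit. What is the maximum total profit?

Sort by profit descending; place each in the latest free slot ≤ its deadline.
Profit order: A=37 C=34 B=33 E=30 D=22
Assign: A→slot 3, C→slot 2, B→slot 1, E skipped, D skipped.
Slots: [1:B] [2:C] [3:A]
Profit = 33 + 34 + 37 = 104

104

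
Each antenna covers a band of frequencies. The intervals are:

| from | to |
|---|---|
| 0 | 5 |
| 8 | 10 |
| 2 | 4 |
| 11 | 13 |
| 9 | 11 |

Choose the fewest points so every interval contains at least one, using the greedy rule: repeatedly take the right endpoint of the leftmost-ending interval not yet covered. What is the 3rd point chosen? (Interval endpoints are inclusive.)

13

Process intervals by earliest right end; each time one isn't hit yet, stab at its right endpoint.
By right end: [2,4]  [0,5]  [8,10]  [9,11]  [11,13]
[2,4] uncovered → point at 4; [8,10] uncovered → point at 10; [11,13] uncovered → point at 13.
Points: 4, 10, 13 (3 total).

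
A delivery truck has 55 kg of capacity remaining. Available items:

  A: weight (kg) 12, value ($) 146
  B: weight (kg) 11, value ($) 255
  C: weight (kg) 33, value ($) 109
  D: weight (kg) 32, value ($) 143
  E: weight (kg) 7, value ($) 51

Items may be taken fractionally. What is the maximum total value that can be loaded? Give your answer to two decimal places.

Greedy by value/weight ratio, highest first.
Order: B (255/11=23.18) > A (146/12=12.17) > E (51/7=7.29) > D (143/32=4.47) > C (109/33=3.30)
Fill: take B (11 @ 255) → take A (12 @ 146) → take E (7 @ 51) → take 25/32 of D → 111.72; 55/55 used.
Total value = 563.72

563.72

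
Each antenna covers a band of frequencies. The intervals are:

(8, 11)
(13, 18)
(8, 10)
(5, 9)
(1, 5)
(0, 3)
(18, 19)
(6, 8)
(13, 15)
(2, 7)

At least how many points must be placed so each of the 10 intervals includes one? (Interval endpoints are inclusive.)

Sort by right endpoint; whenever an interval is uncovered, place a point at its right end.
Sorted: [0,3] [1,5] [2,7] [6,8] [5,9] [8,10] [8,11] [13,15] [13,18] [18,19]
{[0,3],[1,5],[2,7]} hit by 3; {[6,8],[5,9],[8,10],[8,11]} hit by 8; {[13,15],[13,18]} hit by 15; {[18,19]} hit by 19.
Points: 3, 8, 15, 19 (4 total).

4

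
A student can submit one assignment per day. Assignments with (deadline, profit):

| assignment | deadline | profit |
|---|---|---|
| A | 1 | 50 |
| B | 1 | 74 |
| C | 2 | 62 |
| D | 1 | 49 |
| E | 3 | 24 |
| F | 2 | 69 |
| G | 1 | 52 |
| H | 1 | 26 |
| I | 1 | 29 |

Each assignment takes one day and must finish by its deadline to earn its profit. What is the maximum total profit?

Take jobs in profit order; each goes to the latest open slot no later than its deadline.
By profit: B(d1,74), F(d2,69), C(d2,62), G(d1,52), A(d1,50), D(d1,49), I(d1,29), H(d1,26), E(d3,24)
B→slot 1; F→slot 2; C skipped; G skipped; A skipped; D skipped; I skipped; H skipped; E→slot 3.
Profit = 74 + 69 + 24 = 167

167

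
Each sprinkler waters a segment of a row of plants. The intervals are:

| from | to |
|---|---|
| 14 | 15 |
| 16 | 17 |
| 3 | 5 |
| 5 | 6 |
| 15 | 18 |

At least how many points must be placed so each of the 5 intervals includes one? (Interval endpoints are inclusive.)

3

Sorted: [3,5] [5,6] [14,15] [16,17] [15,18]
{[3,5],[5,6]} hit by 5; {[14,15]} hit by 15; {[16,17],[15,18]} hit by 17.
Points: 5, 15, 17 (3 total).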